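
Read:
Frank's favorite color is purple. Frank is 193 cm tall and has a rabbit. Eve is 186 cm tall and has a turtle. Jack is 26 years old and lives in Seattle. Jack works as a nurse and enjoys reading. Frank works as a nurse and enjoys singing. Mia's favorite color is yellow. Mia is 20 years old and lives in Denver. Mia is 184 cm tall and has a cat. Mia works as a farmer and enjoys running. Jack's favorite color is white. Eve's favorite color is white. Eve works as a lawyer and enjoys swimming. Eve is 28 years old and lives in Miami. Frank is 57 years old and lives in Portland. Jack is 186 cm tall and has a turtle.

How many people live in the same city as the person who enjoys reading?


Person with hobby reading is Jack, city Seattle. Count = 1

1


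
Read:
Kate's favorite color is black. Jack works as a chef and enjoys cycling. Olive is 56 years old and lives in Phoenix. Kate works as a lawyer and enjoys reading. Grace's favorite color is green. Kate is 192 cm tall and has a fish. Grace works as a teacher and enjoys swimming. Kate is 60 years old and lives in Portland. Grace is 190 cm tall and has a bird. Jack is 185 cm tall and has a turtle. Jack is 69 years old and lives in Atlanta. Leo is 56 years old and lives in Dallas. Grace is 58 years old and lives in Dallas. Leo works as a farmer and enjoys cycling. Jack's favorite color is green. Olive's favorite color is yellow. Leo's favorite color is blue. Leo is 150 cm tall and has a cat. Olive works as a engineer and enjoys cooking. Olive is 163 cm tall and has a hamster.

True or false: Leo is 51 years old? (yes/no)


Leo is actually 56. no

no


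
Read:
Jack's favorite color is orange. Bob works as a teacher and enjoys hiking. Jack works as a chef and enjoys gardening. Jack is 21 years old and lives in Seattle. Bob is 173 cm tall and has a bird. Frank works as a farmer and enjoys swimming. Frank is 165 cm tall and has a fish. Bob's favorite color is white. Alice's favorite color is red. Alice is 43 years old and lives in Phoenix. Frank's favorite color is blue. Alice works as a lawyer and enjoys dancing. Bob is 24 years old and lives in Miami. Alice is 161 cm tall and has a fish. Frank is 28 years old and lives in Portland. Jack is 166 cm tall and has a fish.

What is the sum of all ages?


21+28+24+43 = 116

116


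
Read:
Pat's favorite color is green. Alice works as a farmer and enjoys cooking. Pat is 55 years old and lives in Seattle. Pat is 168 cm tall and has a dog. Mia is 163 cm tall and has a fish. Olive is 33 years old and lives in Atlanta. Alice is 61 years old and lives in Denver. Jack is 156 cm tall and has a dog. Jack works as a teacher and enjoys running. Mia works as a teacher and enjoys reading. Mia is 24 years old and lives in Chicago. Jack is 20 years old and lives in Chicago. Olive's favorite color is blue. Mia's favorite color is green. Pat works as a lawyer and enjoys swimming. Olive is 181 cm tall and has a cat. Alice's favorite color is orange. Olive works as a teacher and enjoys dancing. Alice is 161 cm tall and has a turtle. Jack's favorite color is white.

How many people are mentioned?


People: Olive, Jack, Pat, Mia, Alice. Count = 5

5


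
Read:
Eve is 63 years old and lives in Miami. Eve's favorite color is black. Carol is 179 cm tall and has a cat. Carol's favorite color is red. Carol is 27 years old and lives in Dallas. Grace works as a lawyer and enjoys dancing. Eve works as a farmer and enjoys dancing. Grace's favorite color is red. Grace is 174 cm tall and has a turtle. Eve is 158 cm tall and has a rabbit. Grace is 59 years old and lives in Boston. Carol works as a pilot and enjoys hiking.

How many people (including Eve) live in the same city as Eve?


Eve lives in Miami. Count = 1

1


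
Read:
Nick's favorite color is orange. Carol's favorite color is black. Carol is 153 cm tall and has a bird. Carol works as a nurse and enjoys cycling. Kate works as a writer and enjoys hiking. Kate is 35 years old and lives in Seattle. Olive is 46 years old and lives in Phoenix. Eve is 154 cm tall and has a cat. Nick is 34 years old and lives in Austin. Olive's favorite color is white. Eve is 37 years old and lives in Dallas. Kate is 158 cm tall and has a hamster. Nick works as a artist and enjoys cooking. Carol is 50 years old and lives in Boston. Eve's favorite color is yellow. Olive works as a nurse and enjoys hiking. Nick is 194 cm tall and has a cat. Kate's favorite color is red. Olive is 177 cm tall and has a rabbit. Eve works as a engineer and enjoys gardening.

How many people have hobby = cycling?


Count: 1

1


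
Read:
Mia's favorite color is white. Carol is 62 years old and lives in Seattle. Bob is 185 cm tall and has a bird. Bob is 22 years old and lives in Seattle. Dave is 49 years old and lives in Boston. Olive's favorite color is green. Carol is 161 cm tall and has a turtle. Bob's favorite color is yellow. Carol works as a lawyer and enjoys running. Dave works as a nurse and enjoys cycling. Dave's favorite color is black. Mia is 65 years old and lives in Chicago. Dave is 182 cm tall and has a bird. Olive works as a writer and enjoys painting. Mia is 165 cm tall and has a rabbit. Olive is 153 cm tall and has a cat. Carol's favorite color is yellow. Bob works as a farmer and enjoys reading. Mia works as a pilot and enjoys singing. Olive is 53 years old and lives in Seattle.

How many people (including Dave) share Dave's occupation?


Dave is a nurse. Count = 1

1


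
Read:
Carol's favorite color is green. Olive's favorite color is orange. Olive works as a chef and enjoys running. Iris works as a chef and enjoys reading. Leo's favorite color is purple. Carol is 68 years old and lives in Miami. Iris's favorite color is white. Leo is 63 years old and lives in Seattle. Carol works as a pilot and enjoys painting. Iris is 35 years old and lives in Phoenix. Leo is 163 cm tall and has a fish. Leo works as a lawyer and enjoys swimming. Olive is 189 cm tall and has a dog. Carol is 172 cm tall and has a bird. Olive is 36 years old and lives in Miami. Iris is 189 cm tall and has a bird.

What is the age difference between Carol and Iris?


|68 - 35| = 33

33


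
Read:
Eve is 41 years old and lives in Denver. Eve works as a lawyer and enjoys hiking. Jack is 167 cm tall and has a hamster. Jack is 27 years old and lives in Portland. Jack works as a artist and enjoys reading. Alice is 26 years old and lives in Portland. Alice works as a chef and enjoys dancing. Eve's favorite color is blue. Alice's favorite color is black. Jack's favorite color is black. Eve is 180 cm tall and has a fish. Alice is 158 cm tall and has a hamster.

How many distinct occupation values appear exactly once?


Unique occupation values: 3

3


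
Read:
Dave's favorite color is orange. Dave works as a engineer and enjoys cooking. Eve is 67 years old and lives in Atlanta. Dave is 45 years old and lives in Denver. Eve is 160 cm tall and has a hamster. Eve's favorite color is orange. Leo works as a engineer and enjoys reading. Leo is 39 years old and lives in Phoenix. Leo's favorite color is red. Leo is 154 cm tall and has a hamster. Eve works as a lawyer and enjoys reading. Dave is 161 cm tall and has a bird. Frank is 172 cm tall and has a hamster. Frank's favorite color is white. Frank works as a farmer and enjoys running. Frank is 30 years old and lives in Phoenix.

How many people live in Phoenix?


Count in Phoenix: 2

2


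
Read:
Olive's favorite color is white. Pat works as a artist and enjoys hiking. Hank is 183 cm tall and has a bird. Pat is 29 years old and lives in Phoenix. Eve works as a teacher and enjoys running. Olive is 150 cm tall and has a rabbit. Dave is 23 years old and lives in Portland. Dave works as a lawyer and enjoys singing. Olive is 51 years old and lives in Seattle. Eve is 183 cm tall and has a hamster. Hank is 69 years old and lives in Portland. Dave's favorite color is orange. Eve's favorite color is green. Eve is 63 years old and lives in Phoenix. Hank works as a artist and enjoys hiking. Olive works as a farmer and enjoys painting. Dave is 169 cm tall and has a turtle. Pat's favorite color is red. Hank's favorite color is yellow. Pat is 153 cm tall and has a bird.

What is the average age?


Sum=235, n=5, avg=47

47


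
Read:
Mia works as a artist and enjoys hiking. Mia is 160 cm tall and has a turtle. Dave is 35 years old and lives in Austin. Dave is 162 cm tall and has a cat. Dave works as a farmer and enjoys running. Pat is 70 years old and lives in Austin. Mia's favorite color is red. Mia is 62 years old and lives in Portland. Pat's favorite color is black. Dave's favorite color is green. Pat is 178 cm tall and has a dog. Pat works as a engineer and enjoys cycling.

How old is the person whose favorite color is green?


Person with favorite color=green is Dave, age 35

35


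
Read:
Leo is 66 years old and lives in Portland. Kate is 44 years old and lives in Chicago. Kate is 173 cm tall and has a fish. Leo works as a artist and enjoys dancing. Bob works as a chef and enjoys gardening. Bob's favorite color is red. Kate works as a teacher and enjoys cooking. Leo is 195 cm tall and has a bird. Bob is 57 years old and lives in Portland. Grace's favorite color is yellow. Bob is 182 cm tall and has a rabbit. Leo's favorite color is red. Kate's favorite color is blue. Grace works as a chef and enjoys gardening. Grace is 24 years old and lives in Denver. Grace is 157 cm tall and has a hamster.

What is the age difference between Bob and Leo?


|57 - 66| = 9

9


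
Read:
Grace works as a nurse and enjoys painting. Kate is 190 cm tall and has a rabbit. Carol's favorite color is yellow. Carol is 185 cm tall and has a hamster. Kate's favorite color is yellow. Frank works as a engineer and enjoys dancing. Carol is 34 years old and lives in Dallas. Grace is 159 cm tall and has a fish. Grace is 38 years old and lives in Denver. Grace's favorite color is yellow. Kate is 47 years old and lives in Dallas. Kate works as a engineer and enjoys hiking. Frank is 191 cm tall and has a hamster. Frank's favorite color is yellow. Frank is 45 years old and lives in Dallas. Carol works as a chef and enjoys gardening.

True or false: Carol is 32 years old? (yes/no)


Carol is actually 34. no

no


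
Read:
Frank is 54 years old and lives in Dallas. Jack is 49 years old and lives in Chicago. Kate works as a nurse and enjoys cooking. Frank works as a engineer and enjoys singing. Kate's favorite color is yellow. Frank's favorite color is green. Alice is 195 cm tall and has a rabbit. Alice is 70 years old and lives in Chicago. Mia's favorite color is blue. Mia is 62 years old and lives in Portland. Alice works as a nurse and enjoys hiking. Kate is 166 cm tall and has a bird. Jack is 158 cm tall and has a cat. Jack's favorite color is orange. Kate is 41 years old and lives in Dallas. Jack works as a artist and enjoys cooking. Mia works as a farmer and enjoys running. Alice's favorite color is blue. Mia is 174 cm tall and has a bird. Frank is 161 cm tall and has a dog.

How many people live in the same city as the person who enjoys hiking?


Person with hobby hiking is Alice, city Chicago. Count = 2

2


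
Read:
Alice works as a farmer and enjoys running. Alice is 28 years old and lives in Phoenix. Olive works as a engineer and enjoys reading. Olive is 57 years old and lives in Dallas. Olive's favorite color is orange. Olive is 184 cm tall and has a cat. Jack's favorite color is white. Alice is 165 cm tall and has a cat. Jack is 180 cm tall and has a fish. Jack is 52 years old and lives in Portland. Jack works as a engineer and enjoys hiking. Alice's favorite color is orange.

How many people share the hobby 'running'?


Count: 1

1


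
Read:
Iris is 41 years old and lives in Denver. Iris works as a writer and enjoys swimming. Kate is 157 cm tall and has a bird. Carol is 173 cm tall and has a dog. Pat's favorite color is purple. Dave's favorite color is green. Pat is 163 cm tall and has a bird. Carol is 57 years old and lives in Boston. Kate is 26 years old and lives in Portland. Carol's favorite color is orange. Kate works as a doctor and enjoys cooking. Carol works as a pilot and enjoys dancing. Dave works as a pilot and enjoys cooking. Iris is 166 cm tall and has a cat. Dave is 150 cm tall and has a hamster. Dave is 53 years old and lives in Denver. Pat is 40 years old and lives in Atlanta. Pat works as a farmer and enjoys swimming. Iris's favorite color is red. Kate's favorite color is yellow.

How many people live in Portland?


Count in Portland: 1

1


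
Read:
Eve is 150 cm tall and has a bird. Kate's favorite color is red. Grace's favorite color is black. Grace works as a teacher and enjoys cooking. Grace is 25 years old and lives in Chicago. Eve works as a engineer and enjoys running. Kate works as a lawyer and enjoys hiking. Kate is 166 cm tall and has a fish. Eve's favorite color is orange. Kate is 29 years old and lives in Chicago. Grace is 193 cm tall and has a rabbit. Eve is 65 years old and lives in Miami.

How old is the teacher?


The teacher is Grace, age 25

25


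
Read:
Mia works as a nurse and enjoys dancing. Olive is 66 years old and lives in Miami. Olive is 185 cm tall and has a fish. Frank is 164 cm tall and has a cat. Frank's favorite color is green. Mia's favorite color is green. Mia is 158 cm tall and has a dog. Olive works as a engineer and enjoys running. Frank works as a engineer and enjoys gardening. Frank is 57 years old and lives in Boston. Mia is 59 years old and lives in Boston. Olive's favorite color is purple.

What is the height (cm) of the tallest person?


Tallest: Olive at 185 cm

185


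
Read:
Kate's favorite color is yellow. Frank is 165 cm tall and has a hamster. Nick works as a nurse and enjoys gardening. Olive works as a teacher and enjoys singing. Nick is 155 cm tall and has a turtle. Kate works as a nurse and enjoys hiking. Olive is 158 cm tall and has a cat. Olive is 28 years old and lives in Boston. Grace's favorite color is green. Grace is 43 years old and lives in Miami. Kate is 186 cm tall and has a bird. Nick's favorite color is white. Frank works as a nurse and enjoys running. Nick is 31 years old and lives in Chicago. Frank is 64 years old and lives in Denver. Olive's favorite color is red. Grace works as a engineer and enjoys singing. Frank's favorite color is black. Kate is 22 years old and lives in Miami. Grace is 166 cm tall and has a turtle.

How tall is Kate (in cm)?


Kate is 186 cm tall

186


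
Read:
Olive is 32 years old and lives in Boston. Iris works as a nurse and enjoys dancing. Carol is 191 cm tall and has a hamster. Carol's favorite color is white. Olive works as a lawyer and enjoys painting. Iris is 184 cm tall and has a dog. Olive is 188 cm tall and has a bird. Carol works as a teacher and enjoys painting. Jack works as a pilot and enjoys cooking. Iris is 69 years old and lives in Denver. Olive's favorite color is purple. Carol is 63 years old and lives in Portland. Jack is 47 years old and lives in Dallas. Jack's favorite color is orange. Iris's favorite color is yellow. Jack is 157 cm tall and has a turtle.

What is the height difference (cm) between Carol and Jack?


|191 - 157| = 34

34


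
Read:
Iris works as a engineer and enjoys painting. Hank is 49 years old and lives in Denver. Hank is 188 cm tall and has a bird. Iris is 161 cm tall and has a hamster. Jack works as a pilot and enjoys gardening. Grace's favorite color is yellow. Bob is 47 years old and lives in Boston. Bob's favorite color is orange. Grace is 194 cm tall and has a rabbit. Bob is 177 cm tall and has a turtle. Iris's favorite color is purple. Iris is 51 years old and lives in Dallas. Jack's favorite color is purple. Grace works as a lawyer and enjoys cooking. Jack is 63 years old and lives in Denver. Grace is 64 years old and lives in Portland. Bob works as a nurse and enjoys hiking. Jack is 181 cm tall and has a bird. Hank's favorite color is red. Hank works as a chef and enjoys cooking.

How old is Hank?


Hank is 49 years old

49


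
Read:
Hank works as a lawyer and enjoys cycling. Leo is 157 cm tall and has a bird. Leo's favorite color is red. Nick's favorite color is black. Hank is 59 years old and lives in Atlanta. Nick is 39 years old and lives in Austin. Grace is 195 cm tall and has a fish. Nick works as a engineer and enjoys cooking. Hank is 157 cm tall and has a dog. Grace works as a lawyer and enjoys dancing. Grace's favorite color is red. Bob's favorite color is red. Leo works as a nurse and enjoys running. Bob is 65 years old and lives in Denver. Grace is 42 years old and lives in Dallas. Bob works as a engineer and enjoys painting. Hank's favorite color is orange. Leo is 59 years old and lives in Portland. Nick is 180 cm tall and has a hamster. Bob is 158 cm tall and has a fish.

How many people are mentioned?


People: Grace, Leo, Bob, Hank, Nick. Count = 5

5


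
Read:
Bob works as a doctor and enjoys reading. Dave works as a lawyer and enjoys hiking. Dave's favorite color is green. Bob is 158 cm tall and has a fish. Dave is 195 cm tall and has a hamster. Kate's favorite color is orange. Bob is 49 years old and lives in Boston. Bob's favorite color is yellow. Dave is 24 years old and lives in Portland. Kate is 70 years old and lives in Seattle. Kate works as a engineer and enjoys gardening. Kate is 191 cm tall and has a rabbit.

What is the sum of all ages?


49+24+70 = 143

143


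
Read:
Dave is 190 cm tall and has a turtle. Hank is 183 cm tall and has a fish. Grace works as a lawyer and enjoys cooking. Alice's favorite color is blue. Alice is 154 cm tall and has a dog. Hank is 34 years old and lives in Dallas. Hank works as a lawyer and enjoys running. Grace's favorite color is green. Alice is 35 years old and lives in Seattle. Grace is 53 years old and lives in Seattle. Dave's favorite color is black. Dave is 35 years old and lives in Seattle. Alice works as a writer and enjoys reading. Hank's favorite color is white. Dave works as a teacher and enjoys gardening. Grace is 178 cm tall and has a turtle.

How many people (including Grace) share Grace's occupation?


Grace is a lawyer. Count = 2

2


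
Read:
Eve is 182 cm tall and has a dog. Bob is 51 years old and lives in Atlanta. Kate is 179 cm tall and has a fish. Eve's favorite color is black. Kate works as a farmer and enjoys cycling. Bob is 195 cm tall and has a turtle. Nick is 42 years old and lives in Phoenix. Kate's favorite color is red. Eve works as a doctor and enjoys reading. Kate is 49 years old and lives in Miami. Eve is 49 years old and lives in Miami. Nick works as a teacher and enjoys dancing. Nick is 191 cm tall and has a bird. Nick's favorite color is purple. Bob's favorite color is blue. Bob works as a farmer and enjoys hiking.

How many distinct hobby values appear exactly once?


Unique hobby values: 4

4


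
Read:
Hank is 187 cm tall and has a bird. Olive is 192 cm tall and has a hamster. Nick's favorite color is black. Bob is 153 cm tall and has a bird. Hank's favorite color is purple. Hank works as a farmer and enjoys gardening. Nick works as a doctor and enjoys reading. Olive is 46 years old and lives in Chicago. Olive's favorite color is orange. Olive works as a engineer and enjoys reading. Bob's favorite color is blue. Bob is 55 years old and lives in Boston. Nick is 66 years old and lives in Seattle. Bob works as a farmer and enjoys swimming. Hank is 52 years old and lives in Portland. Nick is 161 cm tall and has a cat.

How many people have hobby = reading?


Count: 2

2


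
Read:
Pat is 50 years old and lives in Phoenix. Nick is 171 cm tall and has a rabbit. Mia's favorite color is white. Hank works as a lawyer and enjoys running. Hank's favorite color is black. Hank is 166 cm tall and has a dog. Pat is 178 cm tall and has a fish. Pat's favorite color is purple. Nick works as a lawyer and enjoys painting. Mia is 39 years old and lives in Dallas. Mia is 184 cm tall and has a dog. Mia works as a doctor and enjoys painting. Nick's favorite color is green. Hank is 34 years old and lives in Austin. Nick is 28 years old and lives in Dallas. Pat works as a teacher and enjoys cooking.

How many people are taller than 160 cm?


Taller than 160: 4

4


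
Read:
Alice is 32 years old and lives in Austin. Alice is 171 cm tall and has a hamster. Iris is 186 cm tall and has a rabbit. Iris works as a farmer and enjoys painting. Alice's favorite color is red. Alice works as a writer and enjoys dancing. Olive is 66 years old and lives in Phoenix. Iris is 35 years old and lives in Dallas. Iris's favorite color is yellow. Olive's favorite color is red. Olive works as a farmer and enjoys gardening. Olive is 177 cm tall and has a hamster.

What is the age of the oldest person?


Oldest: Olive at 66

66


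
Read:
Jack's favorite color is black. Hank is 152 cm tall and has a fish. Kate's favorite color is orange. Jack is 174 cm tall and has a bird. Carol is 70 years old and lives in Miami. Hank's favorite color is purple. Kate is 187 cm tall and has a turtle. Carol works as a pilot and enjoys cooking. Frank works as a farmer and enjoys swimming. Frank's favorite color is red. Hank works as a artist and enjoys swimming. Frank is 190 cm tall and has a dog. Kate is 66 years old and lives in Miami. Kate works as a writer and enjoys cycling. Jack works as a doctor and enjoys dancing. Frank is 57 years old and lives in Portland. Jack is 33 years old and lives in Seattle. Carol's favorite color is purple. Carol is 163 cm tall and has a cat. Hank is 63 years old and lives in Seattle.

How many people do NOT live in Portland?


Not in Portland: 4

4


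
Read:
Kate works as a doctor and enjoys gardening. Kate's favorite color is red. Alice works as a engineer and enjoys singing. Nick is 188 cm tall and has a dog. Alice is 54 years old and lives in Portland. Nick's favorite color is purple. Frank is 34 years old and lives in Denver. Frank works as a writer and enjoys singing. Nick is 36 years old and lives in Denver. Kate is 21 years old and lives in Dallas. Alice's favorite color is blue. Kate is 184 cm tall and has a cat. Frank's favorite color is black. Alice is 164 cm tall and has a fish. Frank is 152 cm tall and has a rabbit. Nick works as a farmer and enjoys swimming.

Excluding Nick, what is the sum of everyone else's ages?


Sum (excluding Nick): 109

109


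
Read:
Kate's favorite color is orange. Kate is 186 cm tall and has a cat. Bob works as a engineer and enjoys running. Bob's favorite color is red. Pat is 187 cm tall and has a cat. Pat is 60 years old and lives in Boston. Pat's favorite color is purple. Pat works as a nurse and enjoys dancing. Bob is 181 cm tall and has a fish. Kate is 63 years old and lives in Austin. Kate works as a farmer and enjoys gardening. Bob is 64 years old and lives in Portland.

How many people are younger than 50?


Filter: 0

0


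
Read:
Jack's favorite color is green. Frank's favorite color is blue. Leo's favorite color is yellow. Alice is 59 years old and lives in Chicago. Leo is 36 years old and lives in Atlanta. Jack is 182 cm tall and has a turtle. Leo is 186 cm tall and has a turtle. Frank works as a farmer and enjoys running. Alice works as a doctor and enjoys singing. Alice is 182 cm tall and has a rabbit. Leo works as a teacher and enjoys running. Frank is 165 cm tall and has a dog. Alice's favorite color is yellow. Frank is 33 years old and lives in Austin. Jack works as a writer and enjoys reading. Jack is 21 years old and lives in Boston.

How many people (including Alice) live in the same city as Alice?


Alice lives in Chicago. Count = 1

1


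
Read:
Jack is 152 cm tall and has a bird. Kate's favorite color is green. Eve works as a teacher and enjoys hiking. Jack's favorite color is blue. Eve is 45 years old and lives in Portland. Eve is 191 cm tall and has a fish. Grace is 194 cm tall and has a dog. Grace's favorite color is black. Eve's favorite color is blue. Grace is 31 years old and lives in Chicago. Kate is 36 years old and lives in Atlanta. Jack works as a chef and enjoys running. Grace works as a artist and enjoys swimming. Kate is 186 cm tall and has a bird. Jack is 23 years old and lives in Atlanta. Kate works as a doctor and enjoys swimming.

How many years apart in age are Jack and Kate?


23 vs 36, diff = 13

13


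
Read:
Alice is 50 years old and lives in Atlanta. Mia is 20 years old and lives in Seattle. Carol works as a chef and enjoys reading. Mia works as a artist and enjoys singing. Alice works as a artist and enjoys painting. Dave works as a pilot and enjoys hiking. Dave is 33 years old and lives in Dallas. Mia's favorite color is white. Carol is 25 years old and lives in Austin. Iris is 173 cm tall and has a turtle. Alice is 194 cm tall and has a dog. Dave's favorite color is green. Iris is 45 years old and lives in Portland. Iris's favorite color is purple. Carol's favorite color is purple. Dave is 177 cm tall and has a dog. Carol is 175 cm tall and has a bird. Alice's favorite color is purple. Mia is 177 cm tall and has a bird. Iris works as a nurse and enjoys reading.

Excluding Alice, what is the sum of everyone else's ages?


Sum (excluding Alice): 123

123


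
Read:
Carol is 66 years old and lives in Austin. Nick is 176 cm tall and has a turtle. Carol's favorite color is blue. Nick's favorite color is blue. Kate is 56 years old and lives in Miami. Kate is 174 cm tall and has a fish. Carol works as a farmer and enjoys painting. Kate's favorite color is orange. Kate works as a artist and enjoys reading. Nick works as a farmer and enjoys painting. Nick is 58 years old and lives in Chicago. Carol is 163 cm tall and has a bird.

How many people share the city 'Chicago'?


Count: 1

1


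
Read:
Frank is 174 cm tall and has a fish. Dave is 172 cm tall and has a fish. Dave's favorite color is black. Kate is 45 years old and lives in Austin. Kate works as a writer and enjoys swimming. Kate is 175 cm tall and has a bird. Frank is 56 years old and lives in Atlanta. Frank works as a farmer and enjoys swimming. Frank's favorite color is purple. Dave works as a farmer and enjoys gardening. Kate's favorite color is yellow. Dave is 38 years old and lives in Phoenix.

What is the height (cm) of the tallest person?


Tallest: Kate at 175 cm

175


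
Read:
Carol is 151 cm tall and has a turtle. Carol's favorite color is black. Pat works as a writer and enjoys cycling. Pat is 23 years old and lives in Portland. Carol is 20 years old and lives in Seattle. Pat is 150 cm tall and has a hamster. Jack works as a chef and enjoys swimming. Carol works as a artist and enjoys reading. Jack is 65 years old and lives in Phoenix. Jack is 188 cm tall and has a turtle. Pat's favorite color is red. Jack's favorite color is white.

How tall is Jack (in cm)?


Jack is 188 cm tall

188


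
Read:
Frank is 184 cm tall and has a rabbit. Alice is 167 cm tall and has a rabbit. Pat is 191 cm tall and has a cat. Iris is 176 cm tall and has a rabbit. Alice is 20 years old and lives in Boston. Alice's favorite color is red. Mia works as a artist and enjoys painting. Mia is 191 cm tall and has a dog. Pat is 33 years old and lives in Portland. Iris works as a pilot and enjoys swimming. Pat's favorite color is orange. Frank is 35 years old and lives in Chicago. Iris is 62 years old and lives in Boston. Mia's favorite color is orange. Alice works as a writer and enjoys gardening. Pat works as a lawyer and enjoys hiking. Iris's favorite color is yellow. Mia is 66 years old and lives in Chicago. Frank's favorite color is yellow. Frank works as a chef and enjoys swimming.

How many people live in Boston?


Count in Boston: 2

2


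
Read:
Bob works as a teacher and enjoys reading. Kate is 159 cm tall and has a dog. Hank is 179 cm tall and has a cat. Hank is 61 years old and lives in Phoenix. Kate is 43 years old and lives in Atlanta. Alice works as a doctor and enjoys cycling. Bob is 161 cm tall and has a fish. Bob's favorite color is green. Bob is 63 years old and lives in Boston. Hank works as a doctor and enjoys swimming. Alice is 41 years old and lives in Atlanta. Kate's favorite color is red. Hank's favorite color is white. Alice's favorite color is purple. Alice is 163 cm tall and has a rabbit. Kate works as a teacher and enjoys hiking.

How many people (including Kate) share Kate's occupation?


Kate is a teacher. Count = 2

2


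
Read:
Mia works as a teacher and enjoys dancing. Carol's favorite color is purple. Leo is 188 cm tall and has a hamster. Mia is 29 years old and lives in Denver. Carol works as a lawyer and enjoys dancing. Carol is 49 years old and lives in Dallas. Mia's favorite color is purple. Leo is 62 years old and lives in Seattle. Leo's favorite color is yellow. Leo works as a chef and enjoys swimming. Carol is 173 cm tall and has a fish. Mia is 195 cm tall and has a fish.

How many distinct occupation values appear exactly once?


Unique occupation values: 3

3


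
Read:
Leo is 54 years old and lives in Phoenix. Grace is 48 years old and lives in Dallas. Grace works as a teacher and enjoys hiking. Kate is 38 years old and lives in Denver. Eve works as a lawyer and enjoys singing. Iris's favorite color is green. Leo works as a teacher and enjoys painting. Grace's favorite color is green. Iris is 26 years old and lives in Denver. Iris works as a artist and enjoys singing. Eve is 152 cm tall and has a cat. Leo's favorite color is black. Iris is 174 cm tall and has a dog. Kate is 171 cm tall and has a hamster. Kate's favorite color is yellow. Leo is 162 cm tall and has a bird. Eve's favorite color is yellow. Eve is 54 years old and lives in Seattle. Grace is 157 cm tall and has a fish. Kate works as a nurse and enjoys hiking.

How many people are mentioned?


People: Grace, Eve, Kate, Iris, Leo. Count = 5

5


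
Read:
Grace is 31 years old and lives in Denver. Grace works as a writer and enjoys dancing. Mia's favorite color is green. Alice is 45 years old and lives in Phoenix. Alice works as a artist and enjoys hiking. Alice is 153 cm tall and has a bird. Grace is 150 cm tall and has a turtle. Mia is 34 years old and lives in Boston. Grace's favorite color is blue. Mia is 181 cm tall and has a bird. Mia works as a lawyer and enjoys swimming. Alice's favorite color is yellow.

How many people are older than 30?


Filter: 3

3


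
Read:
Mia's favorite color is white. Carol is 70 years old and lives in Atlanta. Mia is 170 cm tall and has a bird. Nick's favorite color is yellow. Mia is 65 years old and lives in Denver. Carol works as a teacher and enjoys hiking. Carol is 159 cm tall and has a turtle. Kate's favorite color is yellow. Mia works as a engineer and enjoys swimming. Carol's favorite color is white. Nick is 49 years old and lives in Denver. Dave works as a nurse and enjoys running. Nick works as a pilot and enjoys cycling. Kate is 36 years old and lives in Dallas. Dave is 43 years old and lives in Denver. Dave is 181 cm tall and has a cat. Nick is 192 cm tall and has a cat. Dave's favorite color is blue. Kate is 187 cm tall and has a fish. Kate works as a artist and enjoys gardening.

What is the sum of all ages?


65+70+43+36+49 = 263

263


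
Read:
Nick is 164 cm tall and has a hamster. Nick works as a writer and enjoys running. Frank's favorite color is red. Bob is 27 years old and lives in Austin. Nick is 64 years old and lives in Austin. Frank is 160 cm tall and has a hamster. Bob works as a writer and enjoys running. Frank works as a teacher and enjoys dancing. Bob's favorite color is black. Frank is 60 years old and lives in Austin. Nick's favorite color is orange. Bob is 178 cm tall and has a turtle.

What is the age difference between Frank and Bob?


|60 - 27| = 33

33


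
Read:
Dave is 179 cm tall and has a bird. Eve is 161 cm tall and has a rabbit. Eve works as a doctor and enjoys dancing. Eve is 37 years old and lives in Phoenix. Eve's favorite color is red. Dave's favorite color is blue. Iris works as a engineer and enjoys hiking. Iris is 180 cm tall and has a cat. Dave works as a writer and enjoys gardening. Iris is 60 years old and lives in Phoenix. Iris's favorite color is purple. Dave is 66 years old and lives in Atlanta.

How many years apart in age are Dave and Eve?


66 vs 37, diff = 29

29


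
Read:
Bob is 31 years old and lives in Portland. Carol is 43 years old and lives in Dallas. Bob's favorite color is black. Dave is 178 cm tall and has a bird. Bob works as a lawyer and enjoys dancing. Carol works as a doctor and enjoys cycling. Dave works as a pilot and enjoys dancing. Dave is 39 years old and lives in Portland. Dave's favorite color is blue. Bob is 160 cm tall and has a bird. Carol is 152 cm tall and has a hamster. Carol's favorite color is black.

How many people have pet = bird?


Count: 2

2


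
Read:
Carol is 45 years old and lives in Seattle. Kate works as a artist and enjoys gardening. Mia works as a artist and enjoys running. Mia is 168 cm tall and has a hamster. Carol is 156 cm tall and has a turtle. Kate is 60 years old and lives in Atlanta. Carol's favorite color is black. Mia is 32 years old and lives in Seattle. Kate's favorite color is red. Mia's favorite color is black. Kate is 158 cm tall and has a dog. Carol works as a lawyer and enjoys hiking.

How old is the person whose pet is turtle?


Person with pet=turtle is Carol, age 45

45


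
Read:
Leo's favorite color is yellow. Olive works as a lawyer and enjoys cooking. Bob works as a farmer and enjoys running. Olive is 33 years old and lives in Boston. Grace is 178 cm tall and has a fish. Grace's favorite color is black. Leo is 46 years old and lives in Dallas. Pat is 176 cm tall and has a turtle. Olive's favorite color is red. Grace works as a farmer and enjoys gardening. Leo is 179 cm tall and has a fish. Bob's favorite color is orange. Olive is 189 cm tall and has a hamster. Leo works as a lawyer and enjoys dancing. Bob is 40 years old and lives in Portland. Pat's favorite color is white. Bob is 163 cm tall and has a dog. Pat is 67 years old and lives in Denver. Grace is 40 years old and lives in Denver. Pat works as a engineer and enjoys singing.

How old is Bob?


Bob is 40 years old

40


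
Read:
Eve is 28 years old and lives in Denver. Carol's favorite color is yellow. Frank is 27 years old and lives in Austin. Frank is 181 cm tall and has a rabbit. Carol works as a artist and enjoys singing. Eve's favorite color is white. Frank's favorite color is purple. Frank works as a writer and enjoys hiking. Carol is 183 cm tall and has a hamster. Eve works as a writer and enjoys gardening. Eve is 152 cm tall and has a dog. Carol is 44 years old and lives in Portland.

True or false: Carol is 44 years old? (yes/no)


Carol is actually 44. yes

yes


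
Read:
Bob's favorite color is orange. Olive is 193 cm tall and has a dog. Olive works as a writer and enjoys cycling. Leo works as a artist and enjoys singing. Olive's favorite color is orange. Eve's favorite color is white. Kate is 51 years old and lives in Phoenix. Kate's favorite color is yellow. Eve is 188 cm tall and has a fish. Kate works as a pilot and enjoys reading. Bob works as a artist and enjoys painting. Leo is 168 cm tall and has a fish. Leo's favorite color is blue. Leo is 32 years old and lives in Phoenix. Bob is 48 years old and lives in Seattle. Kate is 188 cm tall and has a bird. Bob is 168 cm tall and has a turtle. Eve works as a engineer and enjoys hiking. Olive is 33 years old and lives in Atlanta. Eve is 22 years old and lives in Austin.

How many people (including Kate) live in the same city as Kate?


Kate lives in Phoenix. Count = 2

2


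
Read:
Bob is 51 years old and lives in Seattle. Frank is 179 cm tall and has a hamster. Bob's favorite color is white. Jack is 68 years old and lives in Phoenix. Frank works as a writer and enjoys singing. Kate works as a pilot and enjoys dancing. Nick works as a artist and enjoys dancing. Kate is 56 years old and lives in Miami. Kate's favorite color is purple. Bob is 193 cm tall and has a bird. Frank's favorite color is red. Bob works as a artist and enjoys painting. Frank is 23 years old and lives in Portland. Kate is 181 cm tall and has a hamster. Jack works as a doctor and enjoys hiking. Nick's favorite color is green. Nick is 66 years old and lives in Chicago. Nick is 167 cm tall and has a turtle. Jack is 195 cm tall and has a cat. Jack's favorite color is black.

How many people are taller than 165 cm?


Taller than 165: 5

5


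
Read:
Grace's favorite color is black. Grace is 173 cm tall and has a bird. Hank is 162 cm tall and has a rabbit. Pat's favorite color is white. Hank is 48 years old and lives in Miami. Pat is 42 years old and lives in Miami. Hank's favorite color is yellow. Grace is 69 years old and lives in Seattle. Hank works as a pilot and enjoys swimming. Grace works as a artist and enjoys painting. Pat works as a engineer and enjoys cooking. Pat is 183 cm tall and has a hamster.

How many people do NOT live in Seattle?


Not in Seattle: 2

2


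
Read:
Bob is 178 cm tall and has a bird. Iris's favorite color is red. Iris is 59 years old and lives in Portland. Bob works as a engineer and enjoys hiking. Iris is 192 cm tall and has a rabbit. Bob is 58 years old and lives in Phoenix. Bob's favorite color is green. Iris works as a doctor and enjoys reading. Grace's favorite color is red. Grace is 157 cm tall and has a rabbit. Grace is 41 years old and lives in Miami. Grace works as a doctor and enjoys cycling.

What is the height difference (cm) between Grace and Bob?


|157 - 178| = 21

21


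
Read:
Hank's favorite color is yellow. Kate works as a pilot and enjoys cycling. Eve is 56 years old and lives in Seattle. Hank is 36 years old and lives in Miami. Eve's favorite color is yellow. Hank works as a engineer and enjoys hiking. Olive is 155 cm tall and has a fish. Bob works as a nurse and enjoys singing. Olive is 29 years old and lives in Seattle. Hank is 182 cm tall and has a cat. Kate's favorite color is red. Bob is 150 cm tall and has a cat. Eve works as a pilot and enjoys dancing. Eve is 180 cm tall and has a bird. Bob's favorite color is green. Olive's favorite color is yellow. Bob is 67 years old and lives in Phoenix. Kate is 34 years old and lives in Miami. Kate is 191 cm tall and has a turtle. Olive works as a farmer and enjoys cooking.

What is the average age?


Sum=222, n=5, avg=44.4

44.4


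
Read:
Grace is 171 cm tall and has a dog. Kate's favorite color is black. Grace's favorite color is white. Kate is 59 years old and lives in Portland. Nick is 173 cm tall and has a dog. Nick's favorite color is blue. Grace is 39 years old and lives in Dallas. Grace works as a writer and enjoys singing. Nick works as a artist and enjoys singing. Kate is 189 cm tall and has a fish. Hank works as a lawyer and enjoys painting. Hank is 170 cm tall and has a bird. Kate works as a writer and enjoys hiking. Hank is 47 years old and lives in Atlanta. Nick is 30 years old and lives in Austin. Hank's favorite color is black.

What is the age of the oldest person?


Oldest: Kate at 59

59


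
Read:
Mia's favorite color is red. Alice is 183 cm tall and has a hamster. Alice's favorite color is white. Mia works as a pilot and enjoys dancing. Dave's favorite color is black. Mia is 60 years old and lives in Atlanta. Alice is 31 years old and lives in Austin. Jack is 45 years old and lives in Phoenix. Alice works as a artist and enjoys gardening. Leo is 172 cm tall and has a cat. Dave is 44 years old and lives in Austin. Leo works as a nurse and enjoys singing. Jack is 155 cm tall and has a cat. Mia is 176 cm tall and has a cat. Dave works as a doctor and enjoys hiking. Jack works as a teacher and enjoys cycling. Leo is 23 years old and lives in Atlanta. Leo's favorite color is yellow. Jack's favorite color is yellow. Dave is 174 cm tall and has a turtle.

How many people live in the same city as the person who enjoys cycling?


Person with hobby cycling is Jack, city Phoenix. Count = 1

1


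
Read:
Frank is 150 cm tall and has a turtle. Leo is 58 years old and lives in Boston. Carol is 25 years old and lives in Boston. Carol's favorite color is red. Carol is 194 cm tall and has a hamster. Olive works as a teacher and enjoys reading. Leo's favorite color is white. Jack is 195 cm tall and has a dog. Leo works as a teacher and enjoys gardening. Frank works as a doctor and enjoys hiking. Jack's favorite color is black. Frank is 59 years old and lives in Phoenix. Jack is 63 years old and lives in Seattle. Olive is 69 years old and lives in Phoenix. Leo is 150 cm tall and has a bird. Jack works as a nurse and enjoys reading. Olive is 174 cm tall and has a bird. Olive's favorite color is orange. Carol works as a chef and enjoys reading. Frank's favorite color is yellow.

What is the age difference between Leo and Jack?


|58 - 63| = 5

5
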